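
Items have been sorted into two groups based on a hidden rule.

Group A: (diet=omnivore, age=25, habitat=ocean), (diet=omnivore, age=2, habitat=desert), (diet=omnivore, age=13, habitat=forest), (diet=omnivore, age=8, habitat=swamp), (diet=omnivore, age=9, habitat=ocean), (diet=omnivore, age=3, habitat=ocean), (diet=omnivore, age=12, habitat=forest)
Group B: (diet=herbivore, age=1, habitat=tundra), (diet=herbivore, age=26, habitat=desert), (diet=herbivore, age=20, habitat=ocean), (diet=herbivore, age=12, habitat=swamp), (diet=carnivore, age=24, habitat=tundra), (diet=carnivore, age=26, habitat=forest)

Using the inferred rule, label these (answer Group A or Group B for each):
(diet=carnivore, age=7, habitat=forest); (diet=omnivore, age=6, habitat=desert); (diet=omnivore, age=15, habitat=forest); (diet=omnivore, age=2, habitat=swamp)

'Group A' ⟺ diet is omnivore.
Group B: (diet=carnivore, age=7, habitat=forest), since diet is carnivore. Group A: (diet=omnivore, age=6, habitat=desert), since diet is omnivore. Group A: (diet=omnivore, age=15, habitat=forest), since diet is omnivore. Group A: (diet=omnivore, age=2, habitat=swamp), since diet is omnivore.

Group B, Group A, Group A, Group A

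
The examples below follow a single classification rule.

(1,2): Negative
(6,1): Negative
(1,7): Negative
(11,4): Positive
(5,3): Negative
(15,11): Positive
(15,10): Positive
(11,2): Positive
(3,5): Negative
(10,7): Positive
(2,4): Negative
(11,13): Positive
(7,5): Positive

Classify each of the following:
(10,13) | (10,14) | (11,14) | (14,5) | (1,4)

Positive, Positive, Positive, Positive, Negative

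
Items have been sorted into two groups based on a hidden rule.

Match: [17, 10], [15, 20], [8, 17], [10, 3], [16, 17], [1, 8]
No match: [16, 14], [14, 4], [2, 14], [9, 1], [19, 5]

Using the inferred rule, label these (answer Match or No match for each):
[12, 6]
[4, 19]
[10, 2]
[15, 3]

Checking candidate rules against both groups, what survives is: sum is odd.

No match, Match, No match, No match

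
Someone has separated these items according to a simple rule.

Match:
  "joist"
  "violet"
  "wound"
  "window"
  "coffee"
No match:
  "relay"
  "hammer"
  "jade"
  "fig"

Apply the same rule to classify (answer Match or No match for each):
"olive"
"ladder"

Match, No match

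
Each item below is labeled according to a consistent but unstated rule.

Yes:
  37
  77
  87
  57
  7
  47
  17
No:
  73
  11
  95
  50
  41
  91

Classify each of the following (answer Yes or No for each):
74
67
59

Rule: ends in digit 7. This holds for each 'Yes' example and fails for each 'No' one.
74: last digit 4 — lacks this property, so No.
67: last digit 7 — qualifies, so Yes.
59: last digit 9 — lacks this property, so No.

No, Yes, No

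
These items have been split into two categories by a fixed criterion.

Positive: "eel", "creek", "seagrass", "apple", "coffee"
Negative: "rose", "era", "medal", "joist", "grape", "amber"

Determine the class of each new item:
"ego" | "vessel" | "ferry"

The simplest hypothesis consistent with all the labels is: has a double letter.
"ego" → no doubled letter → Negative.
"vessel" → 'ss' doubled → Positive.
"ferry" → 'rr' doubled → Positive.

Negative, Positive, Positive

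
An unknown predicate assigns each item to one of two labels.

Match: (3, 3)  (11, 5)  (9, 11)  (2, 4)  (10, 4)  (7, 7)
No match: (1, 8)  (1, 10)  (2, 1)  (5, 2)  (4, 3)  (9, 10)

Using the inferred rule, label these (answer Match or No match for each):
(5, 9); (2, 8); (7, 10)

One predicate separates the groups cleanly: sum is even.
(5, 9) — 5+9 = 14, hence Match. (2, 8) — 2+8 = 10, hence Match. (7, 10) — 7+10 = 17, hence No match.

Match, Match, No match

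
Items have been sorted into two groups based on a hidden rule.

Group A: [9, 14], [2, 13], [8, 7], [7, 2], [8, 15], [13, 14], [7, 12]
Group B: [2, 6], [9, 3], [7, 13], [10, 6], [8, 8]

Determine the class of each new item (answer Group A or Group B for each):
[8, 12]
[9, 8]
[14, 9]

The common property of the 'Group A' items is: sum is odd. No 'Group B' item has it.
[8, 12]: 8+12 = 20, fails this test → Group B. [9, 8]: 9+8 = 17, has this property → Group A. [14, 9]: 14+9 = 23, has this property → Group A.

Group B, Group A, Group A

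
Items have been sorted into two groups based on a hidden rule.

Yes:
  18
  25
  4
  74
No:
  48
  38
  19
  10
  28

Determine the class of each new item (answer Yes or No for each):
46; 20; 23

One predicate separates the groups cleanly: ≡ 4 (mod 7).
46: 46 mod 7 = 4, meets the rule → Yes.
20: 20 mod 7 = 6, does not fit → No.
23: 23 mod 7 = 2, does not fit → No.

Yes, No, No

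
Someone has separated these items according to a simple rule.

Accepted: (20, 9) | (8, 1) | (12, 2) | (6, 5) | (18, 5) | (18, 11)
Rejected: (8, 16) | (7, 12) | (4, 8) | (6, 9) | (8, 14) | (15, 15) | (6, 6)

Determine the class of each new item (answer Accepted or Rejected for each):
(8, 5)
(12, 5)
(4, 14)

Accepted, Accepted, Rejected

All 'Accepted' examples share one property — first > second — and every 'Rejected' example lacks it.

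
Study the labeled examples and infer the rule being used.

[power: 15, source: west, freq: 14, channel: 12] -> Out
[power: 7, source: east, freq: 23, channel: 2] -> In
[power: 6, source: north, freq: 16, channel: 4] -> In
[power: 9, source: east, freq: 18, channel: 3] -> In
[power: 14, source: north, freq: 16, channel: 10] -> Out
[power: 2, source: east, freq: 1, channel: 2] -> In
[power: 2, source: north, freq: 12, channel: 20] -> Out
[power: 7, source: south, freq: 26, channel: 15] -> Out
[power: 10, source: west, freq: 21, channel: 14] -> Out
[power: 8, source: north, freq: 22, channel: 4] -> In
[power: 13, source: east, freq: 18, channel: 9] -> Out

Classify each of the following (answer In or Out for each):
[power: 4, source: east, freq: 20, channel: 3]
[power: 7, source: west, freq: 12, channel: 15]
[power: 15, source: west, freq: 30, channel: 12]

In, Out, Out

The common property of the 'In' items is: channel ≤ 4. No 'Out' item has it.
[power: 4, source: east, freq: 20, channel: 3] — channel = 3, hence In.
[power: 7, source: west, freq: 12, channel: 15] — channel = 15, hence Out.
[power: 15, source: west, freq: 30, channel: 12] — channel = 12, hence Out.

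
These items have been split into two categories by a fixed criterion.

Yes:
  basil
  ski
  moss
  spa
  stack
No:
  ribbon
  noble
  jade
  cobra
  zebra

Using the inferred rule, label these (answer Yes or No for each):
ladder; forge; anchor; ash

The simplest hypothesis consistent with all the labels is: contains 's'.
No: ladder, since no 's'.
No: forge, since no 's'.
No: anchor, since no 's'.
Yes: ash, since has 's'.

No, No, No, Yes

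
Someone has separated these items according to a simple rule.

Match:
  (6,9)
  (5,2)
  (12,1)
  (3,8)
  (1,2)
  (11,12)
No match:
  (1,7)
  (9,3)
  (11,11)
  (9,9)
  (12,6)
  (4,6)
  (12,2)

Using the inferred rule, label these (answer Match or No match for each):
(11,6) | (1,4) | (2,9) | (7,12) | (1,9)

The common property of the 'Match' items is: sum is odd. No 'No match' item has it.
(11,6): 11+6 = 17 — checks out, so Match.
(1,4): 1+4 = 5 — checks out, so Match.
(2,9): 2+9 = 11 — checks out, so Match.
(7,12): 7+12 = 19 — checks out, so Match.
(1,9): 1+9 = 10 — does not fit, so No match.

Match, Match, Match, Match, No match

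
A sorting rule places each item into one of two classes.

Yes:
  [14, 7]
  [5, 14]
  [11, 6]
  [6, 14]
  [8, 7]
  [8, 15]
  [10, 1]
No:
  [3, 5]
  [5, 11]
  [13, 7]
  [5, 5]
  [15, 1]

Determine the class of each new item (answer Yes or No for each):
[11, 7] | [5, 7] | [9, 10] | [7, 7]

No, No, Yes, No

Looking at the examples, the only property every 'Yes' case has and every 'No' case lacks is: product is even.
[11, 7]: 11·7 = 77, does not satisfy this → No.
[5, 7]: 5·7 = 35, does not satisfy this → No.
[9, 10]: 9·10 = 90, has this property → Yes.
[7, 7]: 7·7 = 49, does not satisfy this → No.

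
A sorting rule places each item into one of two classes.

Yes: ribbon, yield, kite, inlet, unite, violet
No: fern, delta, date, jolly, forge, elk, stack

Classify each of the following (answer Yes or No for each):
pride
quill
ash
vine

Yes, Yes, No, Yes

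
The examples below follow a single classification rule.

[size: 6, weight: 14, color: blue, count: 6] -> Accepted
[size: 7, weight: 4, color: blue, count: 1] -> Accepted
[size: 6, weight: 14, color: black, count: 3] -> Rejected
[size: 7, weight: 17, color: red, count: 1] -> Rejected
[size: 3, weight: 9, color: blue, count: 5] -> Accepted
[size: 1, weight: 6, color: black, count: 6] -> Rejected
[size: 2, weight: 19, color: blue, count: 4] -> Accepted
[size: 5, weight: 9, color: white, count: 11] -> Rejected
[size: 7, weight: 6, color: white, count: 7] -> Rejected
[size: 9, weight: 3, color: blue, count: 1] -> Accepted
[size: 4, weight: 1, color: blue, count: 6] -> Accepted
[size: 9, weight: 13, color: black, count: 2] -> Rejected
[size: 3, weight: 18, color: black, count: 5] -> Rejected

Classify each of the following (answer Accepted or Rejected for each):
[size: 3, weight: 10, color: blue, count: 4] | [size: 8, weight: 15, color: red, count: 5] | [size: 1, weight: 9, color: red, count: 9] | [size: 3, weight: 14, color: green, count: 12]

All 'Accepted' examples share one property — color is blue — and every 'Rejected' example lacks it.
Accepted: [size: 3, weight: 10, color: blue, count: 4], since color is blue. Rejected: [size: 8, weight: 15, color: red, count: 5], since color is red. Rejected: [size: 1, weight: 9, color: red, count: 9], since color is red. Rejected: [size: 3, weight: 14, color: green, count: 12], since color is green.

Accepted, Rejected, Rejected, Rejected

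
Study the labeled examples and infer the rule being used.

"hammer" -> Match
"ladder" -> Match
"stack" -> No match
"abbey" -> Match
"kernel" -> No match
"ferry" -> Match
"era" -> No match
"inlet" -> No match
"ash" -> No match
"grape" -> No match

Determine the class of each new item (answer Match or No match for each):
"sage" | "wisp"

Looking at the examples, the only property every 'Match' case has and every 'No match' case lacks is: has a double letter.
"sage": no doubled letter, doesn't match → No match.
"wisp": no doubled letter, doesn't match → No match.

No match, No match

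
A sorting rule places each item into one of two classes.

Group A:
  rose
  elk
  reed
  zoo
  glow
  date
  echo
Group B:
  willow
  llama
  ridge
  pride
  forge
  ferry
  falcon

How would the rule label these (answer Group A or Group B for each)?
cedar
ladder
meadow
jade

Group B, Group B, Group B, Group A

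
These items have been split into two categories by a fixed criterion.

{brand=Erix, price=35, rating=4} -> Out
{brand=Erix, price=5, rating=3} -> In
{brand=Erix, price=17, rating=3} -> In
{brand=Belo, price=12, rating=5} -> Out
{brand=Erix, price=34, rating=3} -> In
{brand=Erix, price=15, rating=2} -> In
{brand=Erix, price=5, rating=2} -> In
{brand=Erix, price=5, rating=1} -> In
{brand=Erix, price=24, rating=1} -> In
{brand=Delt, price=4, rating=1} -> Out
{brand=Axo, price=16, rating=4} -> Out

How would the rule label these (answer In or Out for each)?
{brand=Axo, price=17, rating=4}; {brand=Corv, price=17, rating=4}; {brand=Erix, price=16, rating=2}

Out, Out, In

The classifier is using: brand is Erix AND price ≤ 34.
{brand=Axo, price=17, rating=4}: Out (brand is Axo, price = 17). {brand=Corv, price=17, rating=4}: Out (brand is Corv, price = 17). {brand=Erix, price=16, rating=2}: In (brand is Erix, price = 16).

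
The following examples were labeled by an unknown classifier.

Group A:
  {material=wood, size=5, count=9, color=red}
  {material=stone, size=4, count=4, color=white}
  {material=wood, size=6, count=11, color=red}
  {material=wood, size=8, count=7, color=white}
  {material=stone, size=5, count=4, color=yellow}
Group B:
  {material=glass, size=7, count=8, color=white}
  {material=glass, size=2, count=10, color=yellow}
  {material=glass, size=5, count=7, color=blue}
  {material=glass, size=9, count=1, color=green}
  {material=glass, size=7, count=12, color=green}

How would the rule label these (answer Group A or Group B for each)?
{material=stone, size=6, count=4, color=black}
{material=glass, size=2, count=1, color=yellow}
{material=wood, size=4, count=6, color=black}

A rule that fits every label: material is not glass — true of each 'Group A' example, false of each 'Group B' one.
{material=stone, size=6, count=4, color=black} → material is stone → Group A.
{material=glass, size=2, count=1, color=yellow} → material is glass → Group B.
{material=wood, size=4, count=6, color=black} → material is wood → Group A.

Group A, Group B, Group A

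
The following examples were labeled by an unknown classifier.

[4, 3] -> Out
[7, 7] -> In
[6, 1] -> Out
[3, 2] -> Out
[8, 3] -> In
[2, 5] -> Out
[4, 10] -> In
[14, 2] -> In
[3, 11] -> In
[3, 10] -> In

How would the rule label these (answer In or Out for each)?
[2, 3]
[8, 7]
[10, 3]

Out, In, In

The rule appears to be: sum ≥ 11.
[2, 3] — 2+3 = 5, hence Out.
[8, 7] — 8+7 = 15, hence In.
[10, 3] — 10+3 = 13, hence In.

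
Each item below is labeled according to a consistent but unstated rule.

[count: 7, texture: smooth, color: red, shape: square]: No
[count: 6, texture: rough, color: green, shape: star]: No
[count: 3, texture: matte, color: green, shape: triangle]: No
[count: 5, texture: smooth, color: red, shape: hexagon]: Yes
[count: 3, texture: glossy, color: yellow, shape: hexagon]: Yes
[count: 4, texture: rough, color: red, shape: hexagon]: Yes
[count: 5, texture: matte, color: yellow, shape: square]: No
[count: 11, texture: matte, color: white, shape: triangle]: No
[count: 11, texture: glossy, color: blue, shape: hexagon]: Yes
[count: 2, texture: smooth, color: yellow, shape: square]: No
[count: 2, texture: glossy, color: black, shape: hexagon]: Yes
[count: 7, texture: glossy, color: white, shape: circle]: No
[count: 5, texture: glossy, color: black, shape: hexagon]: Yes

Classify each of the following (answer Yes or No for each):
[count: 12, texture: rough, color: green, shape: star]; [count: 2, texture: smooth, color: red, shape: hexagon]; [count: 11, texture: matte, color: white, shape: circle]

No, Yes, No

The distinguishing property — shape is hexagon — holds for all the 'Yes' cases and none of the 'No' cases.
[count: 12, texture: rough, color: green, shape: star] — shape is star, hence No.
[count: 2, texture: smooth, color: red, shape: hexagon] — shape is hexagon, hence Yes.
[count: 11, texture: matte, color: white, shape: circle] — shape is circle, hence No.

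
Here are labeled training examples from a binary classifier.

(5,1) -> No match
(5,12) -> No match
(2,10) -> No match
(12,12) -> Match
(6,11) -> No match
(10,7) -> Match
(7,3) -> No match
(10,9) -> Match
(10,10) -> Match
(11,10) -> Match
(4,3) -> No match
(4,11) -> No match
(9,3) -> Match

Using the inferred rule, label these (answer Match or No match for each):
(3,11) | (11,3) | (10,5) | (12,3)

No match, Match, Match, Match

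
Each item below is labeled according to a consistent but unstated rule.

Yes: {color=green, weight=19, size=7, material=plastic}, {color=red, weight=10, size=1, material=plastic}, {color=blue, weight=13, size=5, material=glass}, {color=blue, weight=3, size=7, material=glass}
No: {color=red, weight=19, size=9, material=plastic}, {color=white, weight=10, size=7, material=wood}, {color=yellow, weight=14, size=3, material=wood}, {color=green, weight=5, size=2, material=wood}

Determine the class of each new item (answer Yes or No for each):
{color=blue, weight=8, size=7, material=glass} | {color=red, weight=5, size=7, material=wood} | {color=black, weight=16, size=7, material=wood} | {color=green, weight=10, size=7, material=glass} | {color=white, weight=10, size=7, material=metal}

The pattern is that an item is 'Yes' exactly when: material is not wood AND size ≤ 7.
{color=blue, weight=8, size=7, material=glass} — material is glass, size = 7, hence Yes.
{color=red, weight=5, size=7, material=wood} — material is wood, size = 7, hence No.
{color=black, weight=16, size=7, material=wood} — material is wood, size = 7, hence No.
{color=green, weight=10, size=7, material=glass} — material is glass, size = 7, hence Yes.
{color=white, weight=10, size=7, material=metal} — material is metal, size = 7, hence Yes.

Yes, No, No, Yes, Yes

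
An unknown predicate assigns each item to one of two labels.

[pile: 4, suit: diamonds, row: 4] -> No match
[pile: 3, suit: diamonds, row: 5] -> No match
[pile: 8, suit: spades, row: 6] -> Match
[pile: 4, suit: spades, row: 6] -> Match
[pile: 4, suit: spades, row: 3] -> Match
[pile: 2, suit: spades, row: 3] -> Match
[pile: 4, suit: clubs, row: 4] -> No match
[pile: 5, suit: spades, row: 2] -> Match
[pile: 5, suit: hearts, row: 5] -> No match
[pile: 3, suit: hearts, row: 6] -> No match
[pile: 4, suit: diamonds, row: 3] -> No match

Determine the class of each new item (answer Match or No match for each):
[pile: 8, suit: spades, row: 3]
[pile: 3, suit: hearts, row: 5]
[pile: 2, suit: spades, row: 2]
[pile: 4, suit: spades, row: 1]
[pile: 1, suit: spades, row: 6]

The pattern is that an item is 'Match' exactly when: suit is spades.
[pile: 8, suit: spades, row: 3]: suit is spades — has this property, so Match. [pile: 3, suit: hearts, row: 5]: suit is hearts — fails this test, so No match. [pile: 2, suit: spades, row: 2]: suit is spades — has this property, so Match. [pile: 4, suit: spades, row: 1]: suit is spades — has this property, so Match. [pile: 1, suit: spades, row: 6]: suit is spades — has this property, so Match.

Match, No match, Match, Match, Match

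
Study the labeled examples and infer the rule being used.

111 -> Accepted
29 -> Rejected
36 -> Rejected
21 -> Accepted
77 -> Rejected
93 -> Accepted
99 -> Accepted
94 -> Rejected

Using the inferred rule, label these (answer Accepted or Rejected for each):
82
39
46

The simplest hypothesis consistent with all the labels is: ≡ 3 (mod 6).

Rejected, Accepted, Rejected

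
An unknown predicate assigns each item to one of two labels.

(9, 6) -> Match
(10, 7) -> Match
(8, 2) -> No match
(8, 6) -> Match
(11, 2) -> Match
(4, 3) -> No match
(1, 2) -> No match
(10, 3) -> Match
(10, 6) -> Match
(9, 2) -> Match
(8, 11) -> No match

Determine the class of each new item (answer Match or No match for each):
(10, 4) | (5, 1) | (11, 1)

Match, No match, Match

The common property of the 'Match' items is: first > second AND sum ≥ 11. No 'No match' item has it.
(10, 4) — 10 > 4, 10+4 = 14, hence Match.
(5, 1) — 5 > 1, 5+1 = 6, hence No match.
(11, 1) — 11 > 1, 11+1 = 12, hence Match.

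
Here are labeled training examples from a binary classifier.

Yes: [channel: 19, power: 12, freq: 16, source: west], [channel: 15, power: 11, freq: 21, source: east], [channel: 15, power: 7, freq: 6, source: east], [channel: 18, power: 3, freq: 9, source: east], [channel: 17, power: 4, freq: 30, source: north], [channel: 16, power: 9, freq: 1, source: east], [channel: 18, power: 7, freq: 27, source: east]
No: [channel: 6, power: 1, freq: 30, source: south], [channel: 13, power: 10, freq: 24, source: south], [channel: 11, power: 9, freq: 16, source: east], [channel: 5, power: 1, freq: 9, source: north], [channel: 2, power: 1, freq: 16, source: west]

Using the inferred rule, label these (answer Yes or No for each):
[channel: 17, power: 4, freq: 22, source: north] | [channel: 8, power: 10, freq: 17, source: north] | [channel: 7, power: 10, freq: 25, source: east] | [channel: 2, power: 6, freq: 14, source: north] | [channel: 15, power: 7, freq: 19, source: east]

Yes, No, No, No, Yes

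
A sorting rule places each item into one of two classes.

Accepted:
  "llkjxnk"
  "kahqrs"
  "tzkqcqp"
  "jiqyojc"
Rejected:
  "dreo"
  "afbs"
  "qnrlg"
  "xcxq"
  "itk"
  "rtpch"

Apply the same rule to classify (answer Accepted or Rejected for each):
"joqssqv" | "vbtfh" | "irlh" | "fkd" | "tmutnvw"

Accepted, Rejected, Rejected, Rejected, Accepted

'Accepted' ⟺ length ≥ 6.
"joqssqv" → length 7 → Accepted. "vbtfh" → length 5 → Rejected. "irlh" → length 4 → Rejected. "fkd" → length 3 → Rejected. "tmutnvw" → length 7 → Accepted.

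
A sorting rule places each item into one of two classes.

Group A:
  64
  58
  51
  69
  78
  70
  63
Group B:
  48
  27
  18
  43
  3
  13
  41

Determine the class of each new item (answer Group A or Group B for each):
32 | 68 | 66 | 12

Group B, Group A, Group A, Group B

The simplest hypothesis consistent with all the labels is: at least 51.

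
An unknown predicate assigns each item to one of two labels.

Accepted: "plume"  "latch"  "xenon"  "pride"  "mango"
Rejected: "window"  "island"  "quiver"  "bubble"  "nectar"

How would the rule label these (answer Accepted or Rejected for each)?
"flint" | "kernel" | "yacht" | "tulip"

Every 'Accepted' example satisfies: odd length. None of the 'Rejected' examples do.
"flint": length 5, passes → Accepted. "kernel": length 6, does not satisfy this → Rejected. "yacht": length 5, passes → Accepted. "tulip": length 5, passes → Accepted.

Accepted, Rejected, Accepted, Accepted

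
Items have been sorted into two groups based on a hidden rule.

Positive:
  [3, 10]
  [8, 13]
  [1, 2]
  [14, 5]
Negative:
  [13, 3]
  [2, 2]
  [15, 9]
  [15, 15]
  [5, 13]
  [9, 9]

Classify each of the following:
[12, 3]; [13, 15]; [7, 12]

The common property of the 'Positive' items is: sum is odd. No 'Negative' item has it.
[12, 3]: 12+3 = 15, qualifies → Positive. [13, 15]: 13+15 = 28, does not fit → Negative. [7, 12]: 7+12 = 19, qualifies → Positive.

Positive, Negative, Positive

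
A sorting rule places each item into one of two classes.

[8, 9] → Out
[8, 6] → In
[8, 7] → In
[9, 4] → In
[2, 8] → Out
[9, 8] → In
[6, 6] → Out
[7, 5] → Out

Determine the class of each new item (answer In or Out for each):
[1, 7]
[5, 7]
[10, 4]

Out, Out, In

Every 'In' example satisfies: first > second AND sum ≥ 13. None of the 'Out' examples do.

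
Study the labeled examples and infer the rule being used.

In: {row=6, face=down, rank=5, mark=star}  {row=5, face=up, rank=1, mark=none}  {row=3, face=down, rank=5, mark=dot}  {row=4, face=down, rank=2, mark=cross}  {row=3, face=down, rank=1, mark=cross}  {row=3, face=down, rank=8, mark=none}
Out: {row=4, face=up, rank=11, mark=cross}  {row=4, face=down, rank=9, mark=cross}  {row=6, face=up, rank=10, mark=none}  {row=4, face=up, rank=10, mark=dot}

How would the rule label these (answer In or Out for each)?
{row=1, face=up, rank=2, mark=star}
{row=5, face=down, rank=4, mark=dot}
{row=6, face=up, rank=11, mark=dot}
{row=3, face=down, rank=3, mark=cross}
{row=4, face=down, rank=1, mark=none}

The rule appears to be: rank ≤ 8.
{row=1, face=up, rank=2, mark=star}: In (rank = 2).
{row=5, face=down, rank=4, mark=dot}: In (rank = 4).
{row=6, face=up, rank=11, mark=dot}: Out (rank = 11).
{row=3, face=down, rank=3, mark=cross}: In (rank = 3).
{row=4, face=down, rank=1, mark=none}: In (rank = 1).

In, In, Out, In, In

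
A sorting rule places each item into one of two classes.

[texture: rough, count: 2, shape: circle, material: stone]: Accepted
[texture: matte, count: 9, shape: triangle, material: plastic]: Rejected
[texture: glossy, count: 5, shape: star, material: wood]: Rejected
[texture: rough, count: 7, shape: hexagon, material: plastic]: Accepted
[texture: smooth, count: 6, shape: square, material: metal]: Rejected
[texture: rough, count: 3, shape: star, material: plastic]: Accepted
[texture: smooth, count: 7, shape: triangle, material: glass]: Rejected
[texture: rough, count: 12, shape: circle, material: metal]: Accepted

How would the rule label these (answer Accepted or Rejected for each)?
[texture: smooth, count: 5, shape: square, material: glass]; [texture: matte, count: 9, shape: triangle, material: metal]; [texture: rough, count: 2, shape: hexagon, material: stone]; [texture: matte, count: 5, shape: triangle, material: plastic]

One predicate separates the groups cleanly: texture is rough.
[texture: smooth, count: 5, shape: square, material: glass]: texture is smooth, doesn't qualify → Rejected.
[texture: matte, count: 9, shape: triangle, material: metal]: texture is matte, doesn't qualify → Rejected.
[texture: rough, count: 2, shape: hexagon, material: stone]: texture is rough, meets the rule → Accepted.
[texture: matte, count: 5, shape: triangle, material: plastic]: texture is matte, doesn't qualify → Rejected.

Rejected, Rejected, Accepted, Rejected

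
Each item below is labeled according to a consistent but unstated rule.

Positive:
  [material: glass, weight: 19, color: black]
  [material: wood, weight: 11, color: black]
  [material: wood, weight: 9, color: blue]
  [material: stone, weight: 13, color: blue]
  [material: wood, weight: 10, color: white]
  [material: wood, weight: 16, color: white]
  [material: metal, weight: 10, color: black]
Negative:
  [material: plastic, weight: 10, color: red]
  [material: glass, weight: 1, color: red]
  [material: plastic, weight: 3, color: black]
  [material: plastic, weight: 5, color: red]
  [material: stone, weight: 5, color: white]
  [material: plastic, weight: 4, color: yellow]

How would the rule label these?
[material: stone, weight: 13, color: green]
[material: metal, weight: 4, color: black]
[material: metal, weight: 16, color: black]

'Positive' ⟺ color is not red AND weight ≥ 9.
[material: stone, weight: 13, color: green]: Positive (color is green, weight = 13). [material: metal, weight: 4, color: black]: Negative (color is black, weight = 4). [material: metal, weight: 16, color: black]: Positive (color is black, weight = 16).

Positive, Negative, Positive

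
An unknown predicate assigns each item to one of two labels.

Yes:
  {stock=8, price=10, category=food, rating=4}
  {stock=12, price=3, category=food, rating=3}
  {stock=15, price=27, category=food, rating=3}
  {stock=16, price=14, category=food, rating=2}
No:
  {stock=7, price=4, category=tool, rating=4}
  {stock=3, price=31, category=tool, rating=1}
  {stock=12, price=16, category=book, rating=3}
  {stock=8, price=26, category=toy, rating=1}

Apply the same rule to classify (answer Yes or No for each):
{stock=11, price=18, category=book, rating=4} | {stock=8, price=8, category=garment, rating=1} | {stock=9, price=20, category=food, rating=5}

No, No, Yes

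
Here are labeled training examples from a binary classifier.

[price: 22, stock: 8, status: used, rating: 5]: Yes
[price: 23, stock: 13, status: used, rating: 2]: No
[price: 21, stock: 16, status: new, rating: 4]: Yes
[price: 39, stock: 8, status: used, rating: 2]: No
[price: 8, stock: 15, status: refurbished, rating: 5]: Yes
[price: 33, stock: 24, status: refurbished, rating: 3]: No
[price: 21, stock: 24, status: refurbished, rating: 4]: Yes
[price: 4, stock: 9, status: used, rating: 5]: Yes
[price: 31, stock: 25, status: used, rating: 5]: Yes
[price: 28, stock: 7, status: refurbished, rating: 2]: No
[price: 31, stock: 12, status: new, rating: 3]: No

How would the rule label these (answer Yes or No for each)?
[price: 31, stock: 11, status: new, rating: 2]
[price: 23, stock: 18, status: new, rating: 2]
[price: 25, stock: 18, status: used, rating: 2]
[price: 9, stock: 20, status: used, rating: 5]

No, No, No, Yes

The distinguishing property — rating ≥ 4 — holds for all the 'Yes' cases and none of the 'No' cases.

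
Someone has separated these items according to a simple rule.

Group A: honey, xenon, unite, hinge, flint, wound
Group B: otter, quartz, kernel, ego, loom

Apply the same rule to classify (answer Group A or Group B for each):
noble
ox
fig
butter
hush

Group A, Group B, Group B, Group B, Group B

Every 'Group A' example satisfies: odd length AND contains 'n'. None of the 'Group B' examples do.
noble: length 5, has 'n' — qualifies, so Group A.
ox: length 2, no 'n' — does not pass, so Group B.
fig: length 3, no 'n' — does not pass, so Group B.
butter: length 6, no 'n' — does not pass, so Group B.
hush: length 4, no 'n' — does not pass, so Group B.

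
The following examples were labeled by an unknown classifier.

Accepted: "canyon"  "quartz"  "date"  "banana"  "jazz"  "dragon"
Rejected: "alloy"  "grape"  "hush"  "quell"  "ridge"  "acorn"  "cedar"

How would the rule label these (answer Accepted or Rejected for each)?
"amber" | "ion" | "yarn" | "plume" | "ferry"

Rejected, Rejected, Accepted, Rejected, Rejected

The simplest hypothesis consistent with all the labels is: even length AND contains 'a'.
"amber" — length 5, has 'a', hence Rejected. "ion" — length 3, no 'a', hence Rejected. "yarn" — length 4, has 'a', hence Accepted. "plume" — length 5, no 'a', hence Rejected. "ferry" — length 5, no 'a', hence Rejected.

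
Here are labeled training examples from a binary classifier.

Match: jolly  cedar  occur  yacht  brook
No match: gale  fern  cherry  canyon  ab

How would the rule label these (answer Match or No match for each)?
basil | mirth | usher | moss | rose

A rule that fits every label: odd length — true of each 'Match' example, false of each 'No match' one.
basil — length 5, hence Match.
mirth — length 5, hence Match.
usher — length 5, hence Match.
moss — length 4, hence No match.
rose — length 4, hence No match.

Match, Match, Match, No match, No match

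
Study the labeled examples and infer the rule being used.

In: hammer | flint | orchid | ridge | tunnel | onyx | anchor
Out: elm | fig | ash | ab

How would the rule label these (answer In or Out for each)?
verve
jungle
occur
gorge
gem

In, In, In, In, Out

The rule appears to be: length ≥ 4.
verve — length 5, hence In. jungle — length 6, hence In. occur — length 5, hence In. gorge — length 5, hence In. gem — length 3, hence Out.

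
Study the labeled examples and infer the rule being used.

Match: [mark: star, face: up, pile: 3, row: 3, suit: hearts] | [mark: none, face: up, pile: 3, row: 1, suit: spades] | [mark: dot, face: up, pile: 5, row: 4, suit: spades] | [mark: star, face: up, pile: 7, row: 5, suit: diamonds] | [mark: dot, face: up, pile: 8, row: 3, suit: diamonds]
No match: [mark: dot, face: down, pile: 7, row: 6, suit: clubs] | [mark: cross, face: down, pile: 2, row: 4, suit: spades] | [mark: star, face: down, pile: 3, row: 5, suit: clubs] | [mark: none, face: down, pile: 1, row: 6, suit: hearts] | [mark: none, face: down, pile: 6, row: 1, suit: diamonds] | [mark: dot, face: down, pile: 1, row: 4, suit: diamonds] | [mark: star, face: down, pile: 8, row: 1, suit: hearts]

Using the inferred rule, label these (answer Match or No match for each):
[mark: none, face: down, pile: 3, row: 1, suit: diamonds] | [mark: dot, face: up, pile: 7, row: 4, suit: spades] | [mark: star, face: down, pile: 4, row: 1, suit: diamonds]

No match, Match, No match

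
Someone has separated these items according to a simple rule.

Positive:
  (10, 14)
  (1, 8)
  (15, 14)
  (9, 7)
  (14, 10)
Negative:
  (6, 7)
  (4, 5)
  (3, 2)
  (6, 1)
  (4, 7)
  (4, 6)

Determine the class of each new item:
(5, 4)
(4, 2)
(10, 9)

Negative, Negative, Positive

Rule: max ≥ 8. This holds for each 'Positive' example and fails for each 'Negative' one.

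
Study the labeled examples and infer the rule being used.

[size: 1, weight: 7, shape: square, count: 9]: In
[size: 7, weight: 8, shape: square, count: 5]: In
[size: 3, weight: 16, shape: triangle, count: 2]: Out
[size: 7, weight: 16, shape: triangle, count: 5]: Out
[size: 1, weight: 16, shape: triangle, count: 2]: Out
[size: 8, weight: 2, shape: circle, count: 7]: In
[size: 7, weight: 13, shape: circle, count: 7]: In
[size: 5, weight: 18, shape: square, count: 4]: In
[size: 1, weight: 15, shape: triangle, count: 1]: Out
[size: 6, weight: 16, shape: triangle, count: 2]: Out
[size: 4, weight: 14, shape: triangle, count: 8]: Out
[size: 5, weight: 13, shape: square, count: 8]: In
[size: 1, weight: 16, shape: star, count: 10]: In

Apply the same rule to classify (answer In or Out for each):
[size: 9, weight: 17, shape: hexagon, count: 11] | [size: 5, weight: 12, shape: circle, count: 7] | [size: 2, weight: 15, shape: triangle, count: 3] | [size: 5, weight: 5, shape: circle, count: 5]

A rule that fits every label: shape is not triangle — true of each 'In' example, false of each 'Out' one.

In, In, Out, In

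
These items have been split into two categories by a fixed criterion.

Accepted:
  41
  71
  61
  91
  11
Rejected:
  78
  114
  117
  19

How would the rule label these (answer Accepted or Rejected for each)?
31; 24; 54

Accepted, Rejected, Rejected

The pattern is that an item is 'Accepted' exactly when: ends in digit 1.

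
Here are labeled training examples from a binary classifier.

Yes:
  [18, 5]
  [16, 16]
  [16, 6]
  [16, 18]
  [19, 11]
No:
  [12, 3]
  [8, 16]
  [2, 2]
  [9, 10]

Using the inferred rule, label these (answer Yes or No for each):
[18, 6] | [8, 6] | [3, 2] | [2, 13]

Yes, No, No, No

The rule appears to be: first ≥ 16.
[18, 6]: first 18, passes → Yes.
[8, 6]: first 8, does not fit → No.
[3, 2]: first 3, does not fit → No.
[2, 13]: first 2, does not fit → No.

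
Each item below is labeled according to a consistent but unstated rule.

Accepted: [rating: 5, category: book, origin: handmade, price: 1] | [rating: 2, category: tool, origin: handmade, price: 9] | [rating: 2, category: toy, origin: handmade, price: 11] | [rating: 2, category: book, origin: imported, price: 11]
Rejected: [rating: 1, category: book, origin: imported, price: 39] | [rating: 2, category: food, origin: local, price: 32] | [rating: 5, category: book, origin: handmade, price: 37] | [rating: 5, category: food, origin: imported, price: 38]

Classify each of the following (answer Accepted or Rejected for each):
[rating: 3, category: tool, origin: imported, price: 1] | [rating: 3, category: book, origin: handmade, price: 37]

'Accepted' ⟺ price ≤ 11.

Accepted, Rejected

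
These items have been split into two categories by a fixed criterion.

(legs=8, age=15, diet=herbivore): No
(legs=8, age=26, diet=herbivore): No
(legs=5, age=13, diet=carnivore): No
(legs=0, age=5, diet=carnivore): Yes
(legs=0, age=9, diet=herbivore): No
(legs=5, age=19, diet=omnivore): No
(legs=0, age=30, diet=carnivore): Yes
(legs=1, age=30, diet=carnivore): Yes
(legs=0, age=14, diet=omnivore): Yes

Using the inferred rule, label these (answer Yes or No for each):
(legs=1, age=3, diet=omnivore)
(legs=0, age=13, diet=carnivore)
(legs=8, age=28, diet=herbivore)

Yes, Yes, No

Rule: legs ≤ 1 AND age ≠ 9. This holds for each 'Yes' example and fails for each 'No' one.
(legs=1, age=3, diet=omnivore): legs = 1, age = 3 — has this property, so Yes.
(legs=0, age=13, diet=carnivore): legs = 0, age = 13 — has this property, so Yes.
(legs=8, age=28, diet=herbivore): legs = 8, age = 28 — fails the rule, so No.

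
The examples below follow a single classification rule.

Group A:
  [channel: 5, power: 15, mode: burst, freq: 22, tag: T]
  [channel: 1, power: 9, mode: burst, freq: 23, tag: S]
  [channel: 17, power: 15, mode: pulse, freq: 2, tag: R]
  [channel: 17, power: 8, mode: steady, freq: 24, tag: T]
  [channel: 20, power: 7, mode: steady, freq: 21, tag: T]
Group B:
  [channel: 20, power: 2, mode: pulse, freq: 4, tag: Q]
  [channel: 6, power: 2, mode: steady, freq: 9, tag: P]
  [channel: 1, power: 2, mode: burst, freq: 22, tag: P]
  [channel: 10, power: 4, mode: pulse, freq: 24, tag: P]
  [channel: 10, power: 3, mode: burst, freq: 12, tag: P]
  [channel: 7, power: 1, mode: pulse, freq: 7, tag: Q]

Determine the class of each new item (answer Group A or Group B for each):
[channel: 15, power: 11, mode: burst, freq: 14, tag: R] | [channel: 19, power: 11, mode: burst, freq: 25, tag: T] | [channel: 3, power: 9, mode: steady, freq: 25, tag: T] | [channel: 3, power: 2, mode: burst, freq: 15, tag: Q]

A rule that fits every label: power ≥ 7 — true of each 'Group A' example, false of each 'Group B' one.
Group A: [channel: 15, power: 11, mode: burst, freq: 14, tag: R], since power = 11.
Group A: [channel: 19, power: 11, mode: burst, freq: 25, tag: T], since power = 11.
Group A: [channel: 3, power: 9, mode: steady, freq: 25, tag: T], since power = 9.
Group B: [channel: 3, power: 2, mode: burst, freq: 15, tag: Q], since power = 2.

Group A, Group A, Group A, Group B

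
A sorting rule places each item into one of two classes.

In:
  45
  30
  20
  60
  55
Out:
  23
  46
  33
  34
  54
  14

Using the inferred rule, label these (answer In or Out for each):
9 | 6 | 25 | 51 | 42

'In' ⟺ multiple of 5.
9: 9 = 5·1 + 4, fails the rule → Out. 6: 6 = 5·1 + 1, fails the rule → Out. 25: 25 = 5·5, checks out → In. 51: 51 = 5·10 + 1, fails the rule → Out. 42: 42 = 5·8 + 2, fails the rule → Out.

Out, Out, In, Out, Out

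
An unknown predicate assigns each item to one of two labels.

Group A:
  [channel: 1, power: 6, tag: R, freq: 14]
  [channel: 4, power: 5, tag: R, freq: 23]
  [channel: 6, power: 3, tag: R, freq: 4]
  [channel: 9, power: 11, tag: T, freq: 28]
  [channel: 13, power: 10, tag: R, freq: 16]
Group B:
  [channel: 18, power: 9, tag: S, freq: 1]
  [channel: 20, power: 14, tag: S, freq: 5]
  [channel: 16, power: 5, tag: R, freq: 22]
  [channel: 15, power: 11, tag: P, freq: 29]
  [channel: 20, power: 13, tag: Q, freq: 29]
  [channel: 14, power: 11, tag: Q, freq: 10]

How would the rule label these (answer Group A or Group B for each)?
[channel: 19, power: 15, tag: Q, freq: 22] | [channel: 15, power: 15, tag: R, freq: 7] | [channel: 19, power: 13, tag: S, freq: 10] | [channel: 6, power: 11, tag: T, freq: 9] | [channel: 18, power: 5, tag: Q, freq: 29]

The common property of the 'Group A' items is: channel ≤ 13. No 'Group B' item has it.
[channel: 19, power: 15, tag: Q, freq: 22]: channel = 19 — lacks this property, so Group B. [channel: 15, power: 15, tag: R, freq: 7]: channel = 15 — lacks this property, so Group B. [channel: 19, power: 13, tag: S, freq: 10]: channel = 19 — lacks this property, so Group B. [channel: 6, power: 11, tag: T, freq: 9]: channel = 6 — fits, so Group A. [channel: 18, power: 5, tag: Q, freq: 29]: channel = 18 — lacks this property, so Group B.

Group B, Group B, Group B, Group A, Group B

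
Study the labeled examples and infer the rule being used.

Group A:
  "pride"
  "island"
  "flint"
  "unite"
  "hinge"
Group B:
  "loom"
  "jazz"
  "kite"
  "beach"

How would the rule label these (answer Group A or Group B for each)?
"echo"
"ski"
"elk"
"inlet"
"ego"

Group B, Group B, Group B, Group A, Group B

The common property of the 'Group A' items is: length ≥ 5 AND contains 'i'. No 'Group B' item has it.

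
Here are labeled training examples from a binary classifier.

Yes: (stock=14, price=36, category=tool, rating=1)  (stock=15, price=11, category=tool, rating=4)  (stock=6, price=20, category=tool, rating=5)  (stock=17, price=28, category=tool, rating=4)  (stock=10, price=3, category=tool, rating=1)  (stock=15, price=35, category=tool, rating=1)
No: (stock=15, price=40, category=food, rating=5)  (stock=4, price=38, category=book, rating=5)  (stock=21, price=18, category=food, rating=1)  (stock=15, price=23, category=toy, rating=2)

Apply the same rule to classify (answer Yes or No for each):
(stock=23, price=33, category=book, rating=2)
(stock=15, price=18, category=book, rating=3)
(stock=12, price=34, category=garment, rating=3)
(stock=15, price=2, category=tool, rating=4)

No, No, No, Yes

The pattern is that an item is 'Yes' exactly when: category is tool.
(stock=23, price=33, category=book, rating=2): category is book, doesn't qualify → No. (stock=15, price=18, category=book, rating=3): category is book, doesn't qualify → No. (stock=12, price=34, category=garment, rating=3): category is garment, doesn't qualify → No. (stock=15, price=2, category=tool, rating=4): category is tool, matches → Yes.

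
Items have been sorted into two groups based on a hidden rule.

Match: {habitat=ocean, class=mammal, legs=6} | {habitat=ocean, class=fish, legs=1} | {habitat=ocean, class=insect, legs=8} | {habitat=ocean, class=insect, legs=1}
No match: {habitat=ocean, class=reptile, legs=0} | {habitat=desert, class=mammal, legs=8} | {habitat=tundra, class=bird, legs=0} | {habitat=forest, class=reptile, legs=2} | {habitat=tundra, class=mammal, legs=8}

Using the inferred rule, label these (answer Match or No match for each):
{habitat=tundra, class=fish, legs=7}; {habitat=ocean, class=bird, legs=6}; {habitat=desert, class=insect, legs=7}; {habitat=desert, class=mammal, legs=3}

No match, Match, No match, No match

A rule that fits every label: habitat is ocean AND legs ≥ 1 — true of each 'Match' example, false of each 'No match' one.
{habitat=tundra, class=fish, legs=7}: habitat is tundra, legs = 7, fails the rule → No match.
{habitat=ocean, class=bird, legs=6}: habitat is ocean, legs = 6, satisfies this → Match.
{habitat=desert, class=insect, legs=7}: habitat is desert, legs = 7, fails the rule → No match.
{habitat=desert, class=mammal, legs=3}: habitat is desert, legs = 3, fails the rule → No match.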